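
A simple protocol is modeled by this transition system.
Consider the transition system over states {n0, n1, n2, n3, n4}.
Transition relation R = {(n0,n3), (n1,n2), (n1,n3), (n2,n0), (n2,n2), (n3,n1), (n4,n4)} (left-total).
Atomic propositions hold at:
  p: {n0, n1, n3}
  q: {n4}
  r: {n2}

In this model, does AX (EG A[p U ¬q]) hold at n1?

Yes

Sat(¬q) = {n0, n1, n2, n3}
A[p U ¬q]: least fixpoint, start Z0 = Sat(¬q) = {n0, n1, n2, n3}, add states in Sat(p) with every successor in Z. Already a fixed point.
Sat(A[p U ¬q]) = {n0, n1, n2, n3}
EG A[p U ¬q]: greatest fixpoint, start Z0 = {n0, n1, n2, n3}, keep only states in Sat with some successor in Z. Already a fixed point.
Sat(EG A[p U ¬q]) = {n0, n1, n2, n3}
Sat(AX (EG A[p U ¬q])) = {s : every successor in {n0, n1, n2, n3}} = {n0, n1, n2, n3}
n1 ∈ Sat(AX (EG A[p U ¬q])) = {n0, n1, n2, n3}, so the formula holds at n1.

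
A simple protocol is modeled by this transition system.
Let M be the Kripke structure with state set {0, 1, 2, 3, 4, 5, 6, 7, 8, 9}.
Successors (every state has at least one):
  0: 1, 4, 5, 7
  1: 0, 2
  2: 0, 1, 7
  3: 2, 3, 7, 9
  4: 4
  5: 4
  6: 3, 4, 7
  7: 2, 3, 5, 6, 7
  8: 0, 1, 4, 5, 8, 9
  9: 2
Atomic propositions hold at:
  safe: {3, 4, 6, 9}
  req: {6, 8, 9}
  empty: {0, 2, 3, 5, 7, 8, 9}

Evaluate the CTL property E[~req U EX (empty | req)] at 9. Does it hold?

Yes

Sat(~req) = {0, 1, 2, 3, 4, 5, 7}
Sat(empty | req) = {0, 2, 3, 5, 6, 7, 8, 9}
Sat(EX (empty | req)) = {s : some successor in {0, 2, 3, 5, 6, 7, 8, 9}} = {0, 1, 2, 3, 6, 7, 8, 9}
E[~req U EX (empty | req)]: least fixpoint, start Z0 = Sat(EX (empty | req)) = {0, 1, 2, 3, 6, 7, 8, 9}, add states in Sat(~req) with some successor in Z. Already a fixed point.
Sat(E[~req U EX (empty | req)]) = {0, 1, 2, 3, 6, 7, 8, 9}
9 ∈ Sat(E[~req U EX (empty | req)]) = {0, 1, 2, 3, 6, 7, 8, 9}, so the formula holds at 9.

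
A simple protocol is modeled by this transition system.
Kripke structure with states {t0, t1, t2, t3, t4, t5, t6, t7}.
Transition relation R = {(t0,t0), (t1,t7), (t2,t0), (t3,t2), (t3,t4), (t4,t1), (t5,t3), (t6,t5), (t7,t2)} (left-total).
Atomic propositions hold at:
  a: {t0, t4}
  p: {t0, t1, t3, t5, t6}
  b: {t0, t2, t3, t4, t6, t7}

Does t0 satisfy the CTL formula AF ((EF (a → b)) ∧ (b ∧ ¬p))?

No

Sat(a → b) = {t0, t1, t2, t3, t4, t5, t6, t7}
EF (a → b): least fixpoint, start Z0 = {t0, t1, t2, t3, t4, t5, t6, t7}, add states with some successor in Z. Already a fixed point.
Sat(EF (a → b)) = {t0, t1, t2, t3, t4, t5, t6, t7}
Sat(¬p) = {t2, t4, t7}
Sat(b ∧ ¬p) = {t2, t4, t7}
Sat((EF (a → b)) ∧ (b ∧ ¬p)) = {t2, t4, t7}
AF ((EF (a → b)) ∧ (b ∧ ¬p)): least fixpoint, start Z0 = {t2, t4, t7}, add states with every successor in Z. Z1 = {t1, t2, t3, t4, t7}; Z2 = {t1, t2, t3, t4, t5, t7}; Z3 = {t1, t2, t3, t4, t5, t6, t7}; fixed.
Sat(AF ((EF (a → b)) ∧ (b ∧ ¬p))) = {t1, t2, t3, t4, t5, t6, t7}
t0 ∉ Sat(AF ((EF (a → b)) ∧ (b ∧ ¬p))) = {t1, t2, t3, t4, t5, t6, t7}, so the formula does not hold at t0.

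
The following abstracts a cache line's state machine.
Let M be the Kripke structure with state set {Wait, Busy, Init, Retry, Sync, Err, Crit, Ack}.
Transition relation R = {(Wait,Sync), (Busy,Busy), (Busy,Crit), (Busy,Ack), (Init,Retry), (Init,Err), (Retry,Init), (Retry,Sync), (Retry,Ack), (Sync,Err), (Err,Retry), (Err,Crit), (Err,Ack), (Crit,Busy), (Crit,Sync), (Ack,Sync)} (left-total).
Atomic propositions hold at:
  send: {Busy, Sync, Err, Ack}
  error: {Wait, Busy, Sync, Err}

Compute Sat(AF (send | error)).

Sat(send | error) = {Wait, Busy, Sync, Err, Ack}
AF (send | error): least fixpoint, start Z0 = {Wait, Busy, Sync, Err, Ack}, add states with every successor in Z. Z1 = {Wait, Busy, Sync, Err, Crit, Ack}; fixed.
Sat(AF (send | error)) = {Wait, Busy, Sync, Err, Crit, Ack}

{Wait, Busy, Sync, Err, Crit, Ack}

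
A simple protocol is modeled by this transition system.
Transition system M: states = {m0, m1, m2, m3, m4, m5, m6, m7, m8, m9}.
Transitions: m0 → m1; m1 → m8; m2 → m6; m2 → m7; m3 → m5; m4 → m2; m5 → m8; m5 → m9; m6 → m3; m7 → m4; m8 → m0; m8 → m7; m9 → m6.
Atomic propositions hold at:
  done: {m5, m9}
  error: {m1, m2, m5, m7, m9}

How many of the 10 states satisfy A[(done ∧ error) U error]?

Sat(done ∧ error) = {m5, m9}
A[(done ∧ error) U error]: least fixpoint, start Z0 = Sat(error) = {m1, m2, m5, m7, m9}, add states in Sat(done ∧ error) with every successor in Z. Already a fixed point.
Sat(A[(done ∧ error) U error]) = {m1, m2, m5, m7, m9}
|Sat(A[(done ∧ error) U error])| = |{m1, m2, m5, m7, m9}| = 5.

5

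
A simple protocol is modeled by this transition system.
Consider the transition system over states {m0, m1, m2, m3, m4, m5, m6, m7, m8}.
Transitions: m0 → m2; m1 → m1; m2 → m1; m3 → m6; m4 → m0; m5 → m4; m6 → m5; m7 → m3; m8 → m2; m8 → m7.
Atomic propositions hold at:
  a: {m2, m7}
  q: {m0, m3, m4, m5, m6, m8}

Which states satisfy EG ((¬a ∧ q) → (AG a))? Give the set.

Sat(¬a) = {m0, m1, m3, m4, m5, m6, m8}
Sat(¬a ∧ q) = {m0, m3, m4, m5, m6, m8}
AG a: greatest fixpoint, start Z0 = {m2, m7}, keep only states in Sat with every successor in Z. Z1 = ∅; fixed.
Sat(AG a) = ∅
Sat((¬a ∧ q) → (AG a)) = {m1, m2, m7}
EG ((¬a ∧ q) → (AG a)): greatest fixpoint, start Z0 = {m1, m2, m7}, keep only states in Sat with some successor in Z. Z1 = {m1, m2}; fixed.
Sat(EG ((¬a ∧ q) → (AG a))) = {m1, m2}

{m1, m2}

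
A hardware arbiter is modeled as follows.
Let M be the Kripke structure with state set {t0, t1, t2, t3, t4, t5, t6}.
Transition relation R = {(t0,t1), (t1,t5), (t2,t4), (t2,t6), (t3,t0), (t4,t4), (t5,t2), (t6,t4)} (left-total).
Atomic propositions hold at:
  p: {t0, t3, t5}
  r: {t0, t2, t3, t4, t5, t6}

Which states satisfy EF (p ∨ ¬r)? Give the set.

{t0, t1, t3, t5}

Sat(¬r) = {t1}
Sat(p ∨ ¬r) = {t0, t1, t3, t5}
EF (p ∨ ¬r): least fixpoint, start Z0 = {t0, t1, t3, t5}, add states with some successor in Z. Already a fixed point.
Sat(EF (p ∨ ¬r)) = {t0, t1, t3, t5}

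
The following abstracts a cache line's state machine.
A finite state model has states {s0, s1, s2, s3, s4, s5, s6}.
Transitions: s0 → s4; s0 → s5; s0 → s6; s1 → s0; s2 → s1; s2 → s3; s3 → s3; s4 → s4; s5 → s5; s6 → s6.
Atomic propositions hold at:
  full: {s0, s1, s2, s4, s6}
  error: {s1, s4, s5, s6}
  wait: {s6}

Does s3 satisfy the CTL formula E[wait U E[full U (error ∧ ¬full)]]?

No

Sat(¬full) = {s3, s5}
Sat(error ∧ ¬full) = {s5}
E[full U (error ∧ ¬full)]: least fixpoint, start Z0 = Sat((error ∧ ¬full)) = {s5}, add states in Sat(full) with some successor in Z. Z1 = {s0, s5}; Z2 = {s0, s1, s5}; Z3 = {s0, s1, s2, s5}; fixed.
Sat(E[full U (error ∧ ¬full)]) = {s0, s1, s2, s5}
E[wait U E[full U (error ∧ ¬full)]]: least fixpoint, start Z0 = Sat(E[full U (error ∧ ¬full)]) = {s0, s1, s2, s5}, add states in Sat(wait) with some successor in Z. Already a fixed point.
Sat(E[wait U E[full U (error ∧ ¬full)]]) = {s0, s1, s2, s5}
s3 ∉ Sat(E[wait U E[full U (error ∧ ¬full)]]) = {s0, s1, s2, s5}, so the formula does not hold at s3.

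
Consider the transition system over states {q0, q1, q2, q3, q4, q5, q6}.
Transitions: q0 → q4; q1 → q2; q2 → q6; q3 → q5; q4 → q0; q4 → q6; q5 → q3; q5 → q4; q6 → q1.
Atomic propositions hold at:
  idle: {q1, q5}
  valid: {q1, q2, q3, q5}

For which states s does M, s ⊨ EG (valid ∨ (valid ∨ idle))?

Sat(valid ∨ idle) = {q1, q2, q3, q5}
Sat(valid ∨ (valid ∨ idle)) = {q1, q2, q3, q5}
EG (valid ∨ (valid ∨ idle)): greatest fixpoint, start Z0 = {q1, q2, q3, q5}, keep only states in Sat with some successor in Z. Z1 = {q1, q3, q5}; Z2 = {q3, q5}; fixed.
Sat(EG (valid ∨ (valid ∨ idle))) = {q3, q5}

{q3, q5}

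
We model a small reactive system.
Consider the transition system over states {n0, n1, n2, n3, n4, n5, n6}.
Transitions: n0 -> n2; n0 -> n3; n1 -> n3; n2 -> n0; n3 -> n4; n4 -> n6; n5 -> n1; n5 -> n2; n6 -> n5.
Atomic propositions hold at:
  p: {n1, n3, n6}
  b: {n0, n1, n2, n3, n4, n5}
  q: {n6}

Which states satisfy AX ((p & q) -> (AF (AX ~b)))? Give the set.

Sat(p & q) = {n6}
Sat(~b) = {n6}
Sat(AX ~b) = {s : every successor in {n6}} = {n4}
AF (AX ~b): least fixpoint, start Z0 = {n4}, add states with every successor in Z. Z1 = {n3, n4}; Z2 = {n1, n3, n4}; fixed.
Sat(AF (AX ~b)) = {n1, n3, n4}
Sat((p & q) -> (AF (AX ~b))) = {n0, n1, n2, n3, n4, n5}
Sat(AX ((p & q) -> (AF (AX ~b)))) = {s : every successor in {n0, n1, n2, n3, n4, n5}} = {n0, n1, n2, n3, n5, n6}

{n0, n1, n2, n3, n5, n6}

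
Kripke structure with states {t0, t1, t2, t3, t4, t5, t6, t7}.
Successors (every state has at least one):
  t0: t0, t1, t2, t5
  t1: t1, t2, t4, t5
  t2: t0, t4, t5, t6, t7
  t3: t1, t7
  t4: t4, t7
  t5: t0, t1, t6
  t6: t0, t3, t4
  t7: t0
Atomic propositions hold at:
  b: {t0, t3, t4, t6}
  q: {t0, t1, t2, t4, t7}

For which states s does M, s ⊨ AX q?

Sat(AX q) = {s : every successor in {t0, t1, t2, t4, t7}} = {t3, t4, t7}

{t3, t4, t7}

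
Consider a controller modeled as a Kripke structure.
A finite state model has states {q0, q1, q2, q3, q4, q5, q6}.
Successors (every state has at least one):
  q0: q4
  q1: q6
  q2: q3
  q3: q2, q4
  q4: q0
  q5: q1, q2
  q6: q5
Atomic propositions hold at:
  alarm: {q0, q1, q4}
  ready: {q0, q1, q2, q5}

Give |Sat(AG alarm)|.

AG alarm: greatest fixpoint, start Z0 = {q0, q1, q4}, keep only states in Sat with every successor in Z. Z1 = {q0, q4}; fixed.
Sat(AG alarm) = {q0, q4}
|Sat(AG alarm)| = |{q0, q4}| = 2.

2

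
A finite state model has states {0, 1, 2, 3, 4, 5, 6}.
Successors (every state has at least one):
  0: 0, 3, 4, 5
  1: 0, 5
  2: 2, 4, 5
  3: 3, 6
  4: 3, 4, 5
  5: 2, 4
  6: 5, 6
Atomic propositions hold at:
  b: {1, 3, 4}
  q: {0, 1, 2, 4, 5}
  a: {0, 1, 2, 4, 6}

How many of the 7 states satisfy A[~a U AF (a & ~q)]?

1

Sat(~a) = {3, 5}
Sat(~q) = {3, 6}
Sat(a & ~q) = {6}
AF (a & ~q): least fixpoint, start Z0 = {6}, add states with every successor in Z. Already a fixed point.
Sat(AF (a & ~q)) = {6}
A[~a U AF (a & ~q)]: least fixpoint, start Z0 = Sat(AF (a & ~q)) = {6}, add states in Sat(~a) with every successor in Z. Already a fixed point.
Sat(A[~a U AF (a & ~q)]) = {6}
|Sat(A[~a U AF (a & ~q)])| = |{6}| = 1.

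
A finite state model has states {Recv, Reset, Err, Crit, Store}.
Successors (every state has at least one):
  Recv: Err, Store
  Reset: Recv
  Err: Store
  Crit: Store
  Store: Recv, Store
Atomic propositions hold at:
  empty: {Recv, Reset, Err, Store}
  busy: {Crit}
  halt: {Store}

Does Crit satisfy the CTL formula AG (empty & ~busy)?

Sat(~busy) = {Recv, Reset, Err, Store}
Sat(empty & ~busy) = {Recv, Reset, Err, Store}
AG (empty & ~busy): greatest fixpoint, start Z0 = {Recv, Reset, Err, Store}, keep only states in Sat with every successor in Z. Already a fixed point.
Sat(AG (empty & ~busy)) = {Recv, Reset, Err, Store}
Crit ∉ Sat(AG (empty & ~busy)) = {Recv, Reset, Err, Store}, so the formula does not hold at Crit.

No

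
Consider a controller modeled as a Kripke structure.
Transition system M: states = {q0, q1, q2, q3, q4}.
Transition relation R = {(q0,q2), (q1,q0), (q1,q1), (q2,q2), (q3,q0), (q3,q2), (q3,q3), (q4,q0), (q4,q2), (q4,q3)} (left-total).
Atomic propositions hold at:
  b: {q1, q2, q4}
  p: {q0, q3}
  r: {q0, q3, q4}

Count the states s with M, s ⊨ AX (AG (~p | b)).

Sat(~p) = {q1, q2, q4}
Sat(~p | b) = {q1, q2, q4}
AG (~p | b): greatest fixpoint, start Z0 = {q1, q2, q4}, keep only states in Sat with every successor in Z. Z1 = {q2}; fixed.
Sat(AG (~p | b)) = {q2}
Sat(AX (AG (~p | b))) = {s : every successor in {q2}} = {q0, q2}
|Sat(AX (AG (~p | b)))| = |{q0, q2}| = 2.

2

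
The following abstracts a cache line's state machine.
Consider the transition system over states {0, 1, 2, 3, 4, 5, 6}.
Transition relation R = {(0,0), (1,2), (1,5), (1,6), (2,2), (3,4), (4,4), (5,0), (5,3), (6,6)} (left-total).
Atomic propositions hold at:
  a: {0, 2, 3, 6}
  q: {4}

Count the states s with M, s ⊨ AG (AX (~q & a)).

Sat(~q) = {0, 1, 2, 3, 5, 6}
Sat(~q & a) = {0, 2, 3, 6}
Sat(AX (~q & a)) = {s : every successor in {0, 2, 3, 6}} = {0, 2, 5, 6}
AG (AX (~q & a)): greatest fixpoint, start Z0 = {0, 2, 5, 6}, keep only states in Sat with every successor in Z. Z1 = {0, 2, 6}; fixed.
Sat(AG (AX (~q & a))) = {0, 2, 6}
|Sat(AG (AX (~q & a)))| = |{0, 2, 6}| = 3.

3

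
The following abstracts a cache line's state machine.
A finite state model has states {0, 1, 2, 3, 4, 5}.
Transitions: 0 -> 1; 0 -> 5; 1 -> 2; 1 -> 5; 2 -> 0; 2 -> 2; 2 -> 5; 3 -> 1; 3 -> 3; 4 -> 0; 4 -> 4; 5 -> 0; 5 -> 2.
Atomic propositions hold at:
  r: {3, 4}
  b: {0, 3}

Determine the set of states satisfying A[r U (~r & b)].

{0}

Sat(~r) = {0, 1, 2, 5}
Sat(~r & b) = {0}
A[r U (~r & b)]: least fixpoint, start Z0 = Sat((~r & b)) = {0}, add states in Sat(r) with every successor in Z. Already a fixed point.
Sat(A[r U (~r & b)]) = {0}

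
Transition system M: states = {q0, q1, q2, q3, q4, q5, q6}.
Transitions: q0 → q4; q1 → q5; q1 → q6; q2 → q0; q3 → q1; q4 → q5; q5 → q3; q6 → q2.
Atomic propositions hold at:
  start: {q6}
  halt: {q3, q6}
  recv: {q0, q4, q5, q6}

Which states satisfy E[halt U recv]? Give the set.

E[halt U recv]: least fixpoint, start Z0 = Sat(recv) = {q0, q4, q5, q6}, add states in Sat(halt) with some successor in Z. Already a fixed point.
Sat(E[halt U recv]) = {q0, q4, q5, q6}

{q0, q4, q5, q6}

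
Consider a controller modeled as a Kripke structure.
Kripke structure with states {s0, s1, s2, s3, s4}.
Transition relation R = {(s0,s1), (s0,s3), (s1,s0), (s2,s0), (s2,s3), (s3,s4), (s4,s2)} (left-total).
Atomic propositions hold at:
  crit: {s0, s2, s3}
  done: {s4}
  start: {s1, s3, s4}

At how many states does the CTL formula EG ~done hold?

Sat(~done) = {s0, s1, s2, s3}
EG ~done: greatest fixpoint, start Z0 = {s0, s1, s2, s3}, keep only states in Sat with some successor in Z. Z1 = {s0, s1, s2}; fixed.
Sat(EG ~done) = {s0, s1, s2}
|Sat(EG ~done)| = |{s0, s1, s2}| = 3.

3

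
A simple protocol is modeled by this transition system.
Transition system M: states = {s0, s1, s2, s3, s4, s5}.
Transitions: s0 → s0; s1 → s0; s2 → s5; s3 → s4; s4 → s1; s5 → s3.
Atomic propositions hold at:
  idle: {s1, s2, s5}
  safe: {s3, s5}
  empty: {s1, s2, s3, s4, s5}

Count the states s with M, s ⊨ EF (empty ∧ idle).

5

Sat(empty ∧ idle) = {s1, s2, s5}
EF (empty ∧ idle): least fixpoint, start Z0 = {s1, s2, s5}, add states with some successor in Z. Z1 = {s1, s2, s4, s5}; Z2 = {s1, s2, s3, s4, s5}; fixed.
Sat(EF (empty ∧ idle)) = {s1, s2, s3, s4, s5}
|Sat(EF (empty ∧ idle))| = |{s1, s2, s3, s4, s5}| = 5.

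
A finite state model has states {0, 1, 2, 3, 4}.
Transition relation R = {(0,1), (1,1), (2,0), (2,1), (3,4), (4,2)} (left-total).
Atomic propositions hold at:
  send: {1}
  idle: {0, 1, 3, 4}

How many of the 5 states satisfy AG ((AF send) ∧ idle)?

2

AF send: least fixpoint, start Z0 = {1}, add states with every successor in Z. Z1 = {0, 1}; Z2 = {0, 1, 2}; Z3 = {0, 1, 2, 4}; Z4 = {0, 1, 2, 3, 4}; fixed.
Sat(AF send) = {0, 1, 2, 3, 4}
Sat((AF send) ∧ idle) = {0, 1, 3, 4}
AG ((AF send) ∧ idle): greatest fixpoint, start Z0 = {0, 1, 3, 4}, keep only states in Sat with every successor in Z. Z1 = {0, 1, 3}; Z2 = {0, 1}; fixed.
Sat(AG ((AF send) ∧ idle)) = {0, 1}
|Sat(AG ((AF send) ∧ idle))| = |{0, 1}| = 2.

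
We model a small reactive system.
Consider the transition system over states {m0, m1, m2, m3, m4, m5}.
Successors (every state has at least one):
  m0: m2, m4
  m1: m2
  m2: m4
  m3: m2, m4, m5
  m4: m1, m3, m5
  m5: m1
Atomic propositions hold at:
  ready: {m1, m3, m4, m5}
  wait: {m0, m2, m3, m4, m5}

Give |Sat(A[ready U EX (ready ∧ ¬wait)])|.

Sat(¬wait) = {m1}
Sat(ready ∧ ¬wait) = {m1}
Sat(EX (ready ∧ ¬wait)) = {s : some successor in {m1}} = {m4, m5}
A[ready U EX (ready ∧ ¬wait)]: least fixpoint, start Z0 = Sat(EX (ready ∧ ¬wait)) = {m4, m5}, add states in Sat(ready) with every successor in Z. Already a fixed point.
Sat(A[ready U EX (ready ∧ ¬wait)]) = {m4, m5}
|Sat(A[ready U EX (ready ∧ ¬wait)])| = |{m4, m5}| = 2.

2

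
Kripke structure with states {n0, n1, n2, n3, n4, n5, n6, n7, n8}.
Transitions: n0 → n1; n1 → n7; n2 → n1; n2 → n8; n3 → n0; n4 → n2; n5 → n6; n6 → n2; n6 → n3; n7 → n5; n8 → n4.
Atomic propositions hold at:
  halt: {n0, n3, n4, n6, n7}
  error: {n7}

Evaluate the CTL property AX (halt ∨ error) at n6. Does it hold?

No

Sat(halt ∨ error) = {n0, n3, n4, n6, n7}
Sat(AX (halt ∨ error)) = {s : every successor in {n0, n3, n4, n6, n7}} = {n1, n3, n5, n8}
n6 ∉ Sat(AX (halt ∨ error)) = {n1, n3, n5, n8}, so the formula does not hold at n6.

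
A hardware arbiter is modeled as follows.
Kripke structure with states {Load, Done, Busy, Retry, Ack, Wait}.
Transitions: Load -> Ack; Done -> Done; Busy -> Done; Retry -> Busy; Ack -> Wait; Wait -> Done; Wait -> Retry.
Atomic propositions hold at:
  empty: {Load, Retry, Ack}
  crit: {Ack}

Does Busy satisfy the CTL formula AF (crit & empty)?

No

Sat(crit & empty) = {Ack}
AF (crit & empty): least fixpoint, start Z0 = {Ack}, add states with every successor in Z. Z1 = {Load, Ack}; fixed.
Sat(AF (crit & empty)) = {Load, Ack}
Busy ∉ Sat(AF (crit & empty)) = {Load, Ack}, so the formula does not hold at Busy.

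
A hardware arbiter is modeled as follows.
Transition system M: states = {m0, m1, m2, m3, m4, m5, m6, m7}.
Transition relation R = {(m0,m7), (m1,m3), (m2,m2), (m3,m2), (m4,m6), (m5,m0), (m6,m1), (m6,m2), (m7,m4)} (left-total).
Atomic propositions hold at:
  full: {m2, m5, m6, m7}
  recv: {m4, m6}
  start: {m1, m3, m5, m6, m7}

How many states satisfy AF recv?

AF recv: least fixpoint, start Z0 = {m4, m6}, add states with every successor in Z. Z1 = {m4, m6, m7}; Z2 = {m0, m4, m6, m7}; Z3 = {m0, m4, m5, m6, m7}; fixed.
Sat(AF recv) = {m0, m4, m5, m6, m7}
|Sat(AF recv)| = |{m0, m4, m5, m6, m7}| = 5.

5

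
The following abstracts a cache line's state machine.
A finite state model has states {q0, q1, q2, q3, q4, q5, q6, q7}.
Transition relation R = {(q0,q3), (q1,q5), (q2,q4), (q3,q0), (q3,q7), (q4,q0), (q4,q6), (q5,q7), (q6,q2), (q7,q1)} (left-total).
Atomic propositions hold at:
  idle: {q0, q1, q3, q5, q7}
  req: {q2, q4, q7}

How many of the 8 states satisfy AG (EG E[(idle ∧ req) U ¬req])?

Sat(idle ∧ req) = {q7}
Sat(¬req) = {q0, q1, q3, q5, q6}
E[(idle ∧ req) U ¬req]: least fixpoint, start Z0 = Sat(¬req) = {q0, q1, q3, q5, q6}, add states in Sat(idle ∧ req) with some successor in Z. Z1 = {q0, q1, q3, q5, q6, q7}; fixed.
Sat(E[(idle ∧ req) U ¬req]) = {q0, q1, q3, q5, q6, q7}
EG E[(idle ∧ req) U ¬req]: greatest fixpoint, start Z0 = {q0, q1, q3, q5, q6, q7}, keep only states in Sat with some successor in Z. Z1 = {q0, q1, q3, q5, q7}; fixed.
Sat(EG E[(idle ∧ req) U ¬req]) = {q0, q1, q3, q5, q7}
AG (EG E[(idle ∧ req) U ¬req]): greatest fixpoint, start Z0 = {q0, q1, q3, q5, q7}, keep only states in Sat with every successor in Z. Already a fixed point.
Sat(AG (EG E[(idle ∧ req) U ¬req])) = {q0, q1, q3, q5, q7}
|Sat(AG (EG E[(idle ∧ req) U ¬req]))| = |{q0, q1, q3, q5, q7}| = 5.

5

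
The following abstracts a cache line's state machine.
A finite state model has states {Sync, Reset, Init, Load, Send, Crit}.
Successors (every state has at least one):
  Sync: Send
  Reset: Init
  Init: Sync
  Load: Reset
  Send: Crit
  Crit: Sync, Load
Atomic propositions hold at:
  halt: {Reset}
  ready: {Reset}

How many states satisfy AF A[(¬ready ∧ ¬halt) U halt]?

Sat(¬ready) = {Sync, Init, Load, Send, Crit}
Sat(¬halt) = {Sync, Init, Load, Send, Crit}
Sat(¬ready ∧ ¬halt) = {Sync, Init, Load, Send, Crit}
A[(¬ready ∧ ¬halt) U halt]: least fixpoint, start Z0 = Sat(halt) = {Reset}, add states in Sat(¬ready ∧ ¬halt) with every successor in Z. Z1 = {Reset, Load}; fixed.
Sat(A[(¬ready ∧ ¬halt) U halt]) = {Reset, Load}
AF A[(¬ready ∧ ¬halt) U halt]: least fixpoint, start Z0 = {Reset, Load}, add states with every successor in Z. Already a fixed point.
Sat(AF A[(¬ready ∧ ¬halt) U halt]) = {Reset, Load}
|Sat(AF A[(¬ready ∧ ¬halt) U halt])| = |{Reset, Load}| = 2.

2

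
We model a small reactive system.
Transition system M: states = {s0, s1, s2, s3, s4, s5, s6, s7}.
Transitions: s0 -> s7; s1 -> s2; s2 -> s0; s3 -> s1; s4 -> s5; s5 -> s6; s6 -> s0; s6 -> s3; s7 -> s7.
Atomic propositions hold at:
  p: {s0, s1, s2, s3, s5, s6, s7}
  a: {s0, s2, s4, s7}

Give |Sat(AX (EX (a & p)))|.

Sat(a & p) = {s0, s2, s7}
Sat(EX (a & p)) = {s : some successor in {s0, s2, s7}} = {s0, s1, s2, s6, s7}
Sat(AX (EX (a & p))) = {s : every successor in {s0, s1, s2, s6, s7}} = {s0, s1, s2, s3, s5, s7}
|Sat(AX (EX (a & p)))| = |{s0, s1, s2, s3, s5, s7}| = 6.

6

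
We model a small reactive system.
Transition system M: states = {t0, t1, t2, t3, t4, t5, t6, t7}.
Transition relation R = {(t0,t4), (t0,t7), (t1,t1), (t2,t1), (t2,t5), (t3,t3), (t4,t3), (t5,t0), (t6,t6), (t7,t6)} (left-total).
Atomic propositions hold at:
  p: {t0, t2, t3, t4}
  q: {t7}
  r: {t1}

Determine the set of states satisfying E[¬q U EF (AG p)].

{t0, t2, t3, t4, t5}

Sat(¬q) = {t0, t1, t2, t3, t4, t5, t6}
AG p: greatest fixpoint, start Z0 = {t0, t2, t3, t4}, keep only states in Sat with every successor in Z. Z1 = {t3, t4}; fixed.
Sat(AG p) = {t3, t4}
EF (AG p): least fixpoint, start Z0 = {t3, t4}, add states with some successor in Z. Z1 = {t0, t3, t4}; Z2 = {t0, t3, t4, t5}; Z3 = {t0, t2, t3, t4, t5}; fixed.
Sat(EF (AG p)) = {t0, t2, t3, t4, t5}
E[¬q U EF (AG p)]: least fixpoint, start Z0 = Sat(EF (AG p)) = {t0, t2, t3, t4, t5}, add states in Sat(¬q) with some successor in Z. Already a fixed point.
Sat(E[¬q U EF (AG p)]) = {t0, t2, t3, t4, t5}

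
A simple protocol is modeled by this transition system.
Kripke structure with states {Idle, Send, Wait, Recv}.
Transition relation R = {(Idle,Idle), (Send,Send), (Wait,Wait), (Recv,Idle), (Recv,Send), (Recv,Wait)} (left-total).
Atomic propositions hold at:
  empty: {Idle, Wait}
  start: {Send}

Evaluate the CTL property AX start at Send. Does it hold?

Sat(AX start) = {s : every successor in {Send}} = {Send}
Send ∈ Sat(AX start) = {Send}, so the formula holds at Send.

Yes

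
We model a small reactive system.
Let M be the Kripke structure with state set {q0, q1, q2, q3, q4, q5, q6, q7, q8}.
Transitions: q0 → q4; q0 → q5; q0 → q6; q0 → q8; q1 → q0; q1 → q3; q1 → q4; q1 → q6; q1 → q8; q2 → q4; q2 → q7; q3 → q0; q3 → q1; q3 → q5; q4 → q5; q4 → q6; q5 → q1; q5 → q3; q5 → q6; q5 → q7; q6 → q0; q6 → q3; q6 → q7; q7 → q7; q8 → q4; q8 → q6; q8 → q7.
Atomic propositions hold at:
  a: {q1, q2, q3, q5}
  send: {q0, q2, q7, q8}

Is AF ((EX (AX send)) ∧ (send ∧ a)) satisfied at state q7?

Sat(AX send) = {s : every successor in {q0, q2, q7, q8}} = {q7}
Sat(EX (AX send)) = {s : some successor in {q7}} = {q2, q5, q6, q7, q8}
Sat(send ∧ a) = {q2}
Sat((EX (AX send)) ∧ (send ∧ a)) = {q2}
AF ((EX (AX send)) ∧ (send ∧ a)): least fixpoint, start Z0 = {q2}, add states with every successor in Z. Already a fixed point.
Sat(AF ((EX (AX send)) ∧ (send ∧ a))) = {q2}
q7 ∉ Sat(AF ((EX (AX send)) ∧ (send ∧ a))) = {q2}, so the formula does not hold at q7.

No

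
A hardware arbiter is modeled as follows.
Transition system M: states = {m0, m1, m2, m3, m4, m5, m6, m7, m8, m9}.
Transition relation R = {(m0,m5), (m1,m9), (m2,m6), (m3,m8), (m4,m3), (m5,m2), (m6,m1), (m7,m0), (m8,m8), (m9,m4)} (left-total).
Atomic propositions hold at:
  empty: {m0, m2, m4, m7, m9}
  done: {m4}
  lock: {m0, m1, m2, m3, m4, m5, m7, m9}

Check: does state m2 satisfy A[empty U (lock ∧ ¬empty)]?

Sat(¬empty) = {m1, m3, m5, m6, m8}
Sat(lock ∧ ¬empty) = {m1, m3, m5}
A[empty U (lock ∧ ¬empty)]: least fixpoint, start Z0 = Sat((lock ∧ ¬empty)) = {m1, m3, m5}, add states in Sat(empty) with every successor in Z. Z1 = {m0, m1, m3, m4, m5}; Z2 = {m0, m1, m3, m4, m5, m7, m9}; fixed.
Sat(A[empty U (lock ∧ ¬empty)]) = {m0, m1, m3, m4, m5, m7, m9}
m2 ∉ Sat(A[empty U (lock ∧ ¬empty)]) = {m0, m1, m3, m4, m5, m7, m9}, so the formula does not hold at m2.

No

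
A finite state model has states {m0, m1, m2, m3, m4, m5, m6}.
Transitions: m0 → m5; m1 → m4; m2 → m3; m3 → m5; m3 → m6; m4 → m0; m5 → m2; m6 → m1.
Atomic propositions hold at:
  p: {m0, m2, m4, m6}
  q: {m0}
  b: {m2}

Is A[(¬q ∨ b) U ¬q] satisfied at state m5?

Yes

Sat(¬q) = {m1, m2, m3, m4, m5, m6}
Sat(¬q ∨ b) = {m1, m2, m3, m4, m5, m6}
A[(¬q ∨ b) U ¬q]: least fixpoint, start Z0 = Sat(¬q) = {m1, m2, m3, m4, m5, m6}, add states in Sat(¬q ∨ b) with every successor in Z. Already a fixed point.
Sat(A[(¬q ∨ b) U ¬q]) = {m1, m2, m3, m4, m5, m6}
m5 ∈ Sat(A[(¬q ∨ b) U ¬q]) = {m1, m2, m3, m4, m5, m6}, so the formula holds at m5.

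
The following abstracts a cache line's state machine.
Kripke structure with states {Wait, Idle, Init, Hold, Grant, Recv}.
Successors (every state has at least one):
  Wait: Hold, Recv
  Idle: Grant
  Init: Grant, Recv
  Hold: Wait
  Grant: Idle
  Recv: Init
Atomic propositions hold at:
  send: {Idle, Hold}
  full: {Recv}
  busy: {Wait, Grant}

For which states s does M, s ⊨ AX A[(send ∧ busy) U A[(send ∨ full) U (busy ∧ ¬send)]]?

Sat(send ∧ busy) = ∅
Sat(send ∨ full) = {Idle, Hold, Recv}
Sat(¬send) = {Wait, Init, Grant, Recv}
Sat(busy ∧ ¬send) = {Wait, Grant}
A[(send ∨ full) U (busy ∧ ¬send)]: least fixpoint, start Z0 = Sat((busy ∧ ¬send)) = {Wait, Grant}, add states in Sat(send ∨ full) with every successor in Z. Z1 = {Wait, Idle, Hold, Grant}; fixed.
Sat(A[(send ∨ full) U (busy ∧ ¬send)]) = {Wait, Idle, Hold, Grant}
A[(send ∧ busy) U A[(send ∨ full) U (busy ∧ ¬send)]]: least fixpoint, start Z0 = Sat(A[(send ∨ full) U (busy ∧ ¬send)]) = {Wait, Idle, Hold, Grant}, add states in Sat(send ∧ busy) with every successor in Z. Already a fixed point.
Sat(A[(send ∧ busy) U A[(send ∨ full) U (busy ∧ ¬send)]]) = {Wait, Idle, Hold, Grant}
Sat(AX A[(send ∧ busy) U A[(send ∨ full) U (busy ∧ ¬send)]]) = {s : every successor in {Wait, Idle, Hold, Grant}} = {Idle, Hold, Grant}

{Idle, Hold, Grant}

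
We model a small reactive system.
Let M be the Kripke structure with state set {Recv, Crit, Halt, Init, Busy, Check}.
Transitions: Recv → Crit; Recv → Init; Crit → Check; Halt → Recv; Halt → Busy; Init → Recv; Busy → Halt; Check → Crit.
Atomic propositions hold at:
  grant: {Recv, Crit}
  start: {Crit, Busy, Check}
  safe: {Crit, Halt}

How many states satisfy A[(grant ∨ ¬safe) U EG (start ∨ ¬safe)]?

4

Sat(¬safe) = {Recv, Init, Busy, Check}
Sat(grant ∨ ¬safe) = {Recv, Crit, Init, Busy, Check}
Sat(start ∨ ¬safe) = {Recv, Crit, Init, Busy, Check}
EG (start ∨ ¬safe): greatest fixpoint, start Z0 = {Recv, Crit, Init, Busy, Check}, keep only states in Sat with some successor in Z. Z1 = {Recv, Crit, Init, Check}; fixed.
Sat(EG (start ∨ ¬safe)) = {Recv, Crit, Init, Check}
A[(grant ∨ ¬safe) U EG (start ∨ ¬safe)]: least fixpoint, start Z0 = Sat(EG (start ∨ ¬safe)) = {Recv, Crit, Init, Check}, add states in Sat(grant ∨ ¬safe) with every successor in Z. Already a fixed point.
Sat(A[(grant ∨ ¬safe) U EG (start ∨ ¬safe)]) = {Recv, Crit, Init, Check}
|Sat(A[(grant ∨ ¬safe) U EG (start ∨ ¬safe)])| = |{Recv, Crit, Init, Check}| = 4.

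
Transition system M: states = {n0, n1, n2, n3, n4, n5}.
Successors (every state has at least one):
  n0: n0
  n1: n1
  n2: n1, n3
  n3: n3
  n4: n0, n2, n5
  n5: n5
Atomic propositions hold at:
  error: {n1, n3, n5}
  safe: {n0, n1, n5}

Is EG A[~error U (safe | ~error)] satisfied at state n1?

Sat(~error) = {n0, n2, n4}
Sat(safe | ~error) = {n0, n1, n2, n4, n5}
A[~error U (safe | ~error)]: least fixpoint, start Z0 = Sat((safe | ~error)) = {n0, n1, n2, n4, n5}, add states in Sat(~error) with every successor in Z. Already a fixed point.
Sat(A[~error U (safe | ~error)]) = {n0, n1, n2, n4, n5}
EG A[~error U (safe | ~error)]: greatest fixpoint, start Z0 = {n0, n1, n2, n4, n5}, keep only states in Sat with some successor in Z. Already a fixed point.
Sat(EG A[~error U (safe | ~error)]) = {n0, n1, n2, n4, n5}
n1 ∈ Sat(EG A[~error U (safe | ~error)]) = {n0, n1, n2, n4, n5}, so the formula holds at n1.

Yes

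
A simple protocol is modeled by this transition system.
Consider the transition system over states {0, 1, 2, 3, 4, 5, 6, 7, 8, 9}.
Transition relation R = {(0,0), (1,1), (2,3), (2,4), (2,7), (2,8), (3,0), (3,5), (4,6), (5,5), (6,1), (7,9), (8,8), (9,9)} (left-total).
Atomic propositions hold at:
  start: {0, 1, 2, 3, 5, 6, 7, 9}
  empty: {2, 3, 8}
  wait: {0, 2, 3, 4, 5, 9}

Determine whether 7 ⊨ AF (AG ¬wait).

Sat(¬wait) = {1, 6, 7, 8}
AG ¬wait: greatest fixpoint, start Z0 = {1, 6, 7, 8}, keep only states in Sat with every successor in Z. Z1 = {1, 6, 8}; fixed.
Sat(AG ¬wait) = {1, 6, 8}
AF (AG ¬wait): least fixpoint, start Z0 = {1, 6, 8}, add states with every successor in Z. Z1 = {1, 4, 6, 8}; fixed.
Sat(AF (AG ¬wait)) = {1, 4, 6, 8}
7 ∉ Sat(AF (AG ¬wait)) = {1, 4, 6, 8}, so the formula does not hold at 7.

No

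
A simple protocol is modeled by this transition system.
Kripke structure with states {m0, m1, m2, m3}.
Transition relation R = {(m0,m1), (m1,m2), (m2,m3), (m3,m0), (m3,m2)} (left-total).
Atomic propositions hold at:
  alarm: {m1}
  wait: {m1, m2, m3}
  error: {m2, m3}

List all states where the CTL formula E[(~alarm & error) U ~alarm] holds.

{m0, m2, m3}

Sat(~alarm) = {m0, m2, m3}
Sat(~alarm & error) = {m2, m3}
E[(~alarm & error) U ~alarm]: least fixpoint, start Z0 = Sat(~alarm) = {m0, m2, m3}, add states in Sat(~alarm & error) with some successor in Z. Already a fixed point.
Sat(E[(~alarm & error) U ~alarm]) = {m0, m2, m3}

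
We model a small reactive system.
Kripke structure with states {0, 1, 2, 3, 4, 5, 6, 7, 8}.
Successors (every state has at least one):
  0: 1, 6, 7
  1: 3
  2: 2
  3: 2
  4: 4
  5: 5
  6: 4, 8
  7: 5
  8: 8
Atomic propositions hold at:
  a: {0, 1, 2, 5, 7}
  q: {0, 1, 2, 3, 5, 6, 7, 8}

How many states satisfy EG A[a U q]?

8

A[a U q]: least fixpoint, start Z0 = Sat(q) = {0, 1, 2, 3, 5, 6, 7, 8}, add states in Sat(a) with every successor in Z. Already a fixed point.
Sat(A[a U q]) = {0, 1, 2, 3, 5, 6, 7, 8}
EG A[a U q]: greatest fixpoint, start Z0 = {0, 1, 2, 3, 5, 6, 7, 8}, keep only states in Sat with some successor in Z. Already a fixed point.
Sat(EG A[a U q]) = {0, 1, 2, 3, 5, 6, 7, 8}
|Sat(EG A[a U q])| = |{0, 1, 2, 3, 5, 6, 7, 8}| = 8.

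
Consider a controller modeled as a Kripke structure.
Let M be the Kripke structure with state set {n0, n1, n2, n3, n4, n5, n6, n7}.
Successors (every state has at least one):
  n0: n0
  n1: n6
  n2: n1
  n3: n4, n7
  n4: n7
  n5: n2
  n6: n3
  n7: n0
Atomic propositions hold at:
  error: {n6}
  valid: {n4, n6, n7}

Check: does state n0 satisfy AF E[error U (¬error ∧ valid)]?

No

Sat(¬error) = {n0, n1, n2, n3, n4, n5, n7}
Sat(¬error ∧ valid) = {n4, n7}
E[error U (¬error ∧ valid)]: least fixpoint, start Z0 = Sat((¬error ∧ valid)) = {n4, n7}, add states in Sat(error) with some successor in Z. Already a fixed point.
Sat(E[error U (¬error ∧ valid)]) = {n4, n7}
AF E[error U (¬error ∧ valid)]: least fixpoint, start Z0 = {n4, n7}, add states with every successor in Z. Z1 = {n3, n4, n7}; Z2 = {n3, n4, n6, n7}; Z3 = {n1, n3, n4, n6, n7}; Z4 = {n1, n2, n3, n4, n6, n7}; Z5 = {n1, n2, n3, n4, n5, n6, n7}; fixed.
Sat(AF E[error U (¬error ∧ valid)]) = {n1, n2, n3, n4, n5, n6, n7}
n0 ∉ Sat(AF E[error U (¬error ∧ valid)]) = {n1, n2, n3, n4, n5, n6, n7}, so the formula does not hold at n0.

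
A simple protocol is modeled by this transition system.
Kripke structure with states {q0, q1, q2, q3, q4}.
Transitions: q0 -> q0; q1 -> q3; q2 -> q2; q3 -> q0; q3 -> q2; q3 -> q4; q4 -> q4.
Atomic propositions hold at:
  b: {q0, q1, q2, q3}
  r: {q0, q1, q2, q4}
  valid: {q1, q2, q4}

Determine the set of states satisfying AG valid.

{q2, q4}

AG valid: greatest fixpoint, start Z0 = {q1, q2, q4}, keep only states in Sat with every successor in Z. Z1 = {q2, q4}; fixed.
Sat(AG valid) = {q2, q4}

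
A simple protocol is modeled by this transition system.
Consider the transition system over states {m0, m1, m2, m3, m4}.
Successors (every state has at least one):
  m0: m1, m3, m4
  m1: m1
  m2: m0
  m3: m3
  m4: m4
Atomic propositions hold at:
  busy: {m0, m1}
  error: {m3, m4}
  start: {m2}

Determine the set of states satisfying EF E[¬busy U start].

{m2}

Sat(¬busy) = {m2, m3, m4}
E[¬busy U start]: least fixpoint, start Z0 = Sat(start) = {m2}, add states in Sat(¬busy) with some successor in Z. Already a fixed point.
Sat(E[¬busy U start]) = {m2}
EF E[¬busy U start]: least fixpoint, start Z0 = {m2}, add states with some successor in Z. Already a fixed point.
Sat(EF E[¬busy U start]) = {m2}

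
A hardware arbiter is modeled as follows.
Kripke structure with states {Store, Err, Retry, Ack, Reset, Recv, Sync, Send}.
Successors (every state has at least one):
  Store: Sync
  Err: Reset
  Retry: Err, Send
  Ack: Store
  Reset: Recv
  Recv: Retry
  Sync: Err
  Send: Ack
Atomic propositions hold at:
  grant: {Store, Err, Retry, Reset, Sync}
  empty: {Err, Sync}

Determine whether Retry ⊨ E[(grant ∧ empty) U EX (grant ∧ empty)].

Sat(grant ∧ empty) = {Err, Sync}
Sat(EX (grant ∧ empty)) = {s : some successor in {Err, Sync}} = {Store, Retry, Sync}
E[(grant ∧ empty) U EX (grant ∧ empty)]: least fixpoint, start Z0 = Sat(EX (grant ∧ empty)) = {Store, Retry, Sync}, add states in Sat(grant ∧ empty) with some successor in Z. Already a fixed point.
Sat(E[(grant ∧ empty) U EX (grant ∧ empty)]) = {Store, Retry, Sync}
Retry ∈ Sat(E[(grant ∧ empty) U EX (grant ∧ empty)]) = {Store, Retry, Sync}, so the formula holds at Retry.

Yes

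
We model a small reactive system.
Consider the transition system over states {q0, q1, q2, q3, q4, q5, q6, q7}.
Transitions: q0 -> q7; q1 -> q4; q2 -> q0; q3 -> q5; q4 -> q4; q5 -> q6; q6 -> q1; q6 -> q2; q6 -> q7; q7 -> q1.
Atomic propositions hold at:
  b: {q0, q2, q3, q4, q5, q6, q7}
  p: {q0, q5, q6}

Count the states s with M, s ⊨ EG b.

1

EG b: greatest fixpoint, start Z0 = {q0, q2, q3, q4, q5, q6, q7}, keep only states in Sat with some successor in Z. Z1 = {q0, q2, q3, q4, q5, q6}; Z2 = {q2, q3, q4, q5, q6}; Z3 = {q3, q4, q5, q6}; Z4 = {q3, q4, q5}; Z5 = {q3, q4}; Z6 = {q4}; fixed.
Sat(EG b) = {q4}
|Sat(EG b)| = |{q4}| = 1.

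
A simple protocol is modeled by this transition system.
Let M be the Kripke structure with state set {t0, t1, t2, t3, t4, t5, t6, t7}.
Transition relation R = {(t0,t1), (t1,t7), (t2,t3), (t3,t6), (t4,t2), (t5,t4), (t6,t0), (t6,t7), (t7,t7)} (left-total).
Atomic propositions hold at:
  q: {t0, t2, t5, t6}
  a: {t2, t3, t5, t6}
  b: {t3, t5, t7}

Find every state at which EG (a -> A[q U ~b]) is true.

Sat(~b) = {t0, t1, t2, t4, t6}
A[q U ~b]: least fixpoint, start Z0 = Sat(~b) = {t0, t1, t2, t4, t6}, add states in Sat(q) with every successor in Z. Z1 = {t0, t1, t2, t4, t5, t6}; fixed.
Sat(A[q U ~b]) = {t0, t1, t2, t4, t5, t6}
Sat(a -> A[q U ~b]) = {t0, t1, t2, t4, t5, t6, t7}
EG (a -> A[q U ~b]): greatest fixpoint, start Z0 = {t0, t1, t2, t4, t5, t6, t7}, keep only states in Sat with some successor in Z. Z1 = {t0, t1, t4, t5, t6, t7}; Z2 = {t0, t1, t5, t6, t7}; Z3 = {t0, t1, t6, t7}; fixed.
Sat(EG (a -> A[q U ~b])) = {t0, t1, t6, t7}

{t0, t1, t6, t7}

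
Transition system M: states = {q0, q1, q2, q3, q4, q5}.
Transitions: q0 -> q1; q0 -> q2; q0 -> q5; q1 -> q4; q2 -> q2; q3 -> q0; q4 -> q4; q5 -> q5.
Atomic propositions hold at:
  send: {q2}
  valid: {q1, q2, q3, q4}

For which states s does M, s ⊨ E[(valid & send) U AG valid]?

{q1, q2, q4}

Sat(valid & send) = {q2}
AG valid: greatest fixpoint, start Z0 = {q1, q2, q3, q4}, keep only states in Sat with every successor in Z. Z1 = {q1, q2, q4}; fixed.
Sat(AG valid) = {q1, q2, q4}
E[(valid & send) U AG valid]: least fixpoint, start Z0 = Sat(AG valid) = {q1, q2, q4}, add states in Sat(valid & send) with some successor in Z. Already a fixed point.
Sat(E[(valid & send) U AG valid]) = {q1, q2, q4}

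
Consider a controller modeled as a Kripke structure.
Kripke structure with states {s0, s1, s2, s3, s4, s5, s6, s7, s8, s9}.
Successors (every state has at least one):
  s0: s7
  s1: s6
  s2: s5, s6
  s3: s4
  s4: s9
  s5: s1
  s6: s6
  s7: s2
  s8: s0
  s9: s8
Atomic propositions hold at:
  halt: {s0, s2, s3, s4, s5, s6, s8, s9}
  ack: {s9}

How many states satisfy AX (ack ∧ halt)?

1

Sat(ack ∧ halt) = {s9}
Sat(AX (ack ∧ halt)) = {s : every successor in {s9}} = {s4}
|Sat(AX (ack ∧ halt))| = |{s4}| = 1.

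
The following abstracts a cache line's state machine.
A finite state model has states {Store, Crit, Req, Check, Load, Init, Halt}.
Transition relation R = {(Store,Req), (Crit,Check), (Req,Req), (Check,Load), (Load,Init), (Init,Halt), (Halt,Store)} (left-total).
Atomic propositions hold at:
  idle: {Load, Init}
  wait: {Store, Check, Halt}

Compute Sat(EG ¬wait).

{Req}

Sat(¬wait) = {Crit, Req, Load, Init}
EG ¬wait: greatest fixpoint, start Z0 = {Crit, Req, Load, Init}, keep only states in Sat with some successor in Z. Z1 = {Req, Load}; Z2 = {Req}; fixed.
Sat(EG ¬wait) = {Req}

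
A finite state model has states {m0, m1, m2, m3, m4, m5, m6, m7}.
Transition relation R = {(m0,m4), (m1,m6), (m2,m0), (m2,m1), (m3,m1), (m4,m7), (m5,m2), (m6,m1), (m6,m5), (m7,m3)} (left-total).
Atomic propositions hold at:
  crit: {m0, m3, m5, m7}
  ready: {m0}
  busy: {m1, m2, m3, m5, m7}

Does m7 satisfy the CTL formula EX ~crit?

No

Sat(~crit) = {m1, m2, m4, m6}
Sat(EX ~crit) = {s : some successor in {m1, m2, m4, m6}} = {m0, m1, m2, m3, m5, m6}
m7 ∉ Sat(EX ~crit) = {m0, m1, m2, m3, m5, m6}, so the formula does not hold at m7.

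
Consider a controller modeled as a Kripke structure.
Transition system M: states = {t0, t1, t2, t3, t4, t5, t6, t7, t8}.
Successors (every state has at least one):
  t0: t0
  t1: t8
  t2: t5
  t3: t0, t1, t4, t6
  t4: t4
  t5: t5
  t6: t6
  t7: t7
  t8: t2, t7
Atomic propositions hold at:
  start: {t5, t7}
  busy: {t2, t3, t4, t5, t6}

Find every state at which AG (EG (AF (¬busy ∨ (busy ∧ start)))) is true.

{t0, t1, t2, t5, t7, t8}

Sat(¬busy) = {t0, t1, t7, t8}
Sat(busy ∧ start) = {t5}
Sat(¬busy ∨ (busy ∧ start)) = {t0, t1, t5, t7, t8}
AF (¬busy ∨ (busy ∧ start)): least fixpoint, start Z0 = {t0, t1, t5, t7, t8}, add states with every successor in Z. Z1 = {t0, t1, t2, t5, t7, t8}; fixed.
Sat(AF (¬busy ∨ (busy ∧ start))) = {t0, t1, t2, t5, t7, t8}
EG (AF (¬busy ∨ (busy ∧ start))): greatest fixpoint, start Z0 = {t0, t1, t2, t5, t7, t8}, keep only states in Sat with some successor in Z. Already a fixed point.
Sat(EG (AF (¬busy ∨ (busy ∧ start)))) = {t0, t1, t2, t5, t7, t8}
AG (EG (AF (¬busy ∨ (busy ∧ start)))): greatest fixpoint, start Z0 = {t0, t1, t2, t5, t7, t8}, keep only states in Sat with every successor in Z. Already a fixed point.
Sat(AG (EG (AF (¬busy ∨ (busy ∧ start))))) = {t0, t1, t2, t5, t7, t8}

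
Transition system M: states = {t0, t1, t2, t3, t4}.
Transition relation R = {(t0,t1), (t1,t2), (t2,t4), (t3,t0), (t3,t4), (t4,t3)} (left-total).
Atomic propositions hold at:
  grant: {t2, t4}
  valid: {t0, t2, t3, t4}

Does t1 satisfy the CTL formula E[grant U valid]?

E[grant U valid]: least fixpoint, start Z0 = Sat(valid) = {t0, t2, t3, t4}, add states in Sat(grant) with some successor in Z. Already a fixed point.
Sat(E[grant U valid]) = {t0, t2, t3, t4}
t1 ∉ Sat(E[grant U valid]) = {t0, t2, t3, t4}, so the formula does not hold at t1.

No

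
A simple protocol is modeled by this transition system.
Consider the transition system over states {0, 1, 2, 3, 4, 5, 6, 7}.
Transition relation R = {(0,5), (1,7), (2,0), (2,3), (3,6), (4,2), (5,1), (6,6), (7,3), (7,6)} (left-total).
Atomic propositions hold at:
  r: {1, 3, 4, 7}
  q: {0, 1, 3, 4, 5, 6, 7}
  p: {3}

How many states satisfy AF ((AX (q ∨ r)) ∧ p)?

1

Sat(q ∨ r) = {0, 1, 3, 4, 5, 6, 7}
Sat(AX (q ∨ r)) = {s : every successor in {0, 1, 3, 4, 5, 6, 7}} = {0, 1, 2, 3, 5, 6, 7}
Sat((AX (q ∨ r)) ∧ p) = {3}
AF ((AX (q ∨ r)) ∧ p): least fixpoint, start Z0 = {3}, add states with every successor in Z. Already a fixed point.
Sat(AF ((AX (q ∨ r)) ∧ p)) = {3}
|Sat(AF ((AX (q ∨ r)) ∧ p))| = |{3}| = 1.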